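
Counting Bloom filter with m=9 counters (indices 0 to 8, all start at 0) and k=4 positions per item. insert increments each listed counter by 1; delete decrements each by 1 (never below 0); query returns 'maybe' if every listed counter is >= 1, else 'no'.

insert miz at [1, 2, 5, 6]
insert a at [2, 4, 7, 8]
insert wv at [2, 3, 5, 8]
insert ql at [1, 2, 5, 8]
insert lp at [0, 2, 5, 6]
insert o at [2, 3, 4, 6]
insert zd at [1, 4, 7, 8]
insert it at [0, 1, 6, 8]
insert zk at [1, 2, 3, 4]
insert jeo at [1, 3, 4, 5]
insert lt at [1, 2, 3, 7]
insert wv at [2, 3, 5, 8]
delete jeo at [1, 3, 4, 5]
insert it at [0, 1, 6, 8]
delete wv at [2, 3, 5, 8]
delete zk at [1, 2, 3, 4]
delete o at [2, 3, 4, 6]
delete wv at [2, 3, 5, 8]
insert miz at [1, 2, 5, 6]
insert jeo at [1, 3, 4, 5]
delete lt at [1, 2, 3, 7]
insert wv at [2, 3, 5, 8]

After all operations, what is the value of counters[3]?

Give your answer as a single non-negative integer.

Step 1: insert miz at [1, 2, 5, 6] -> counters=[0,1,1,0,0,1,1,0,0]
Step 2: insert a at [2, 4, 7, 8] -> counters=[0,1,2,0,1,1,1,1,1]
Step 3: insert wv at [2, 3, 5, 8] -> counters=[0,1,3,1,1,2,1,1,2]
Step 4: insert ql at [1, 2, 5, 8] -> counters=[0,2,4,1,1,3,1,1,3]
Step 5: insert lp at [0, 2, 5, 6] -> counters=[1,2,5,1,1,4,2,1,3]
Step 6: insert o at [2, 3, 4, 6] -> counters=[1,2,6,2,2,4,3,1,3]
Step 7: insert zd at [1, 4, 7, 8] -> counters=[1,3,6,2,3,4,3,2,4]
Step 8: insert it at [0, 1, 6, 8] -> counters=[2,4,6,2,3,4,4,2,5]
Step 9: insert zk at [1, 2, 3, 4] -> counters=[2,5,7,3,4,4,4,2,5]
Step 10: insert jeo at [1, 3, 4, 5] -> counters=[2,6,7,4,5,5,4,2,5]
Step 11: insert lt at [1, 2, 3, 7] -> counters=[2,7,8,5,5,5,4,3,5]
Step 12: insert wv at [2, 3, 5, 8] -> counters=[2,7,9,6,5,6,4,3,6]
Step 13: delete jeo at [1, 3, 4, 5] -> counters=[2,6,9,5,4,5,4,3,6]
Step 14: insert it at [0, 1, 6, 8] -> counters=[3,7,9,5,4,5,5,3,7]
Step 15: delete wv at [2, 3, 5, 8] -> counters=[3,7,8,4,4,4,5,3,6]
Step 16: delete zk at [1, 2, 3, 4] -> counters=[3,6,7,3,3,4,5,3,6]
Step 17: delete o at [2, 3, 4, 6] -> counters=[3,6,6,2,2,4,4,3,6]
Step 18: delete wv at [2, 3, 5, 8] -> counters=[3,6,5,1,2,3,4,3,5]
Step 19: insert miz at [1, 2, 5, 6] -> counters=[3,7,6,1,2,4,5,3,5]
Step 20: insert jeo at [1, 3, 4, 5] -> counters=[3,8,6,2,3,5,5,3,5]
Step 21: delete lt at [1, 2, 3, 7] -> counters=[3,7,5,1,3,5,5,2,5]
Step 22: insert wv at [2, 3, 5, 8] -> counters=[3,7,6,2,3,6,5,2,6]
Final counters=[3,7,6,2,3,6,5,2,6] -> counters[3]=2

Answer: 2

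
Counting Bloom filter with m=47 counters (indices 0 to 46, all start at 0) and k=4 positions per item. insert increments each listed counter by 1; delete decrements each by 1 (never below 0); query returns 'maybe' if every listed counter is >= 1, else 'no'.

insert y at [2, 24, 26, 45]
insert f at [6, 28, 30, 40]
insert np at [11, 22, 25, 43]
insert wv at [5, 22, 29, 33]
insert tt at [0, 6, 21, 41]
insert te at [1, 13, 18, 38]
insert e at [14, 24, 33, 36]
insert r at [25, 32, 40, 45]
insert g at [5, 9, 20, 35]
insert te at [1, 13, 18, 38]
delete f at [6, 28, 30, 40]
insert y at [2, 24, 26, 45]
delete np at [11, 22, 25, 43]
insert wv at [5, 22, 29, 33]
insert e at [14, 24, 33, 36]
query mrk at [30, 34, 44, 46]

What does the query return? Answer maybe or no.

Answer: no

Derivation:
Step 1: insert y at [2, 24, 26, 45] -> counters=[0,0,1,0,0,0,0,0,0,0,0,0,0,0,0,0,0,0,0,0,0,0,0,0,1,0,1,0,0,0,0,0,0,0,0,0,0,0,0,0,0,0,0,0,0,1,0]
Step 2: insert f at [6, 28, 30, 40] -> counters=[0,0,1,0,0,0,1,0,0,0,0,0,0,0,0,0,0,0,0,0,0,0,0,0,1,0,1,0,1,0,1,0,0,0,0,0,0,0,0,0,1,0,0,0,0,1,0]
Step 3: insert np at [11, 22, 25, 43] -> counters=[0,0,1,0,0,0,1,0,0,0,0,1,0,0,0,0,0,0,0,0,0,0,1,0,1,1,1,0,1,0,1,0,0,0,0,0,0,0,0,0,1,0,0,1,0,1,0]
Step 4: insert wv at [5, 22, 29, 33] -> counters=[0,0,1,0,0,1,1,0,0,0,0,1,0,0,0,0,0,0,0,0,0,0,2,0,1,1,1,0,1,1,1,0,0,1,0,0,0,0,0,0,1,0,0,1,0,1,0]
Step 5: insert tt at [0, 6, 21, 41] -> counters=[1,0,1,0,0,1,2,0,0,0,0,1,0,0,0,0,0,0,0,0,0,1,2,0,1,1,1,0,1,1,1,0,0,1,0,0,0,0,0,0,1,1,0,1,0,1,0]
Step 6: insert te at [1, 13, 18, 38] -> counters=[1,1,1,0,0,1,2,0,0,0,0,1,0,1,0,0,0,0,1,0,0,1,2,0,1,1,1,0,1,1,1,0,0,1,0,0,0,0,1,0,1,1,0,1,0,1,0]
Step 7: insert e at [14, 24, 33, 36] -> counters=[1,1,1,0,0,1,2,0,0,0,0,1,0,1,1,0,0,0,1,0,0,1,2,0,2,1,1,0,1,1,1,0,0,2,0,0,1,0,1,0,1,1,0,1,0,1,0]
Step 8: insert r at [25, 32, 40, 45] -> counters=[1,1,1,0,0,1,2,0,0,0,0,1,0,1,1,0,0,0,1,0,0,1,2,0,2,2,1,0,1,1,1,0,1,2,0,0,1,0,1,0,2,1,0,1,0,2,0]
Step 9: insert g at [5, 9, 20, 35] -> counters=[1,1,1,0,0,2,2,0,0,1,0,1,0,1,1,0,0,0,1,0,1,1,2,0,2,2,1,0,1,1,1,0,1,2,0,1,1,0,1,0,2,1,0,1,0,2,0]
Step 10: insert te at [1, 13, 18, 38] -> counters=[1,2,1,0,0,2,2,0,0,1,0,1,0,2,1,0,0,0,2,0,1,1,2,0,2,2,1,0,1,1,1,0,1,2,0,1,1,0,2,0,2,1,0,1,0,2,0]
Step 11: delete f at [6, 28, 30, 40] -> counters=[1,2,1,0,0,2,1,0,0,1,0,1,0,2,1,0,0,0,2,0,1,1,2,0,2,2,1,0,0,1,0,0,1,2,0,1,1,0,2,0,1,1,0,1,0,2,0]
Step 12: insert y at [2, 24, 26, 45] -> counters=[1,2,2,0,0,2,1,0,0,1,0,1,0,2,1,0,0,0,2,0,1,1,2,0,3,2,2,0,0,1,0,0,1,2,0,1,1,0,2,0,1,1,0,1,0,3,0]
Step 13: delete np at [11, 22, 25, 43] -> counters=[1,2,2,0,0,2,1,0,0,1,0,0,0,2,1,0,0,0,2,0,1,1,1,0,3,1,2,0,0,1,0,0,1,2,0,1,1,0,2,0,1,1,0,0,0,3,0]
Step 14: insert wv at [5, 22, 29, 33] -> counters=[1,2,2,0,0,3,1,0,0,1,0,0,0,2,1,0,0,0,2,0,1,1,2,0,3,1,2,0,0,2,0,0,1,3,0,1,1,0,2,0,1,1,0,0,0,3,0]
Step 15: insert e at [14, 24, 33, 36] -> counters=[1,2,2,0,0,3,1,0,0,1,0,0,0,2,2,0,0,0,2,0,1,1,2,0,4,1,2,0,0,2,0,0,1,4,0,1,2,0,2,0,1,1,0,0,0,3,0]
Query mrk: check counters[30]=0 counters[34]=0 counters[44]=0 counters[46]=0 -> no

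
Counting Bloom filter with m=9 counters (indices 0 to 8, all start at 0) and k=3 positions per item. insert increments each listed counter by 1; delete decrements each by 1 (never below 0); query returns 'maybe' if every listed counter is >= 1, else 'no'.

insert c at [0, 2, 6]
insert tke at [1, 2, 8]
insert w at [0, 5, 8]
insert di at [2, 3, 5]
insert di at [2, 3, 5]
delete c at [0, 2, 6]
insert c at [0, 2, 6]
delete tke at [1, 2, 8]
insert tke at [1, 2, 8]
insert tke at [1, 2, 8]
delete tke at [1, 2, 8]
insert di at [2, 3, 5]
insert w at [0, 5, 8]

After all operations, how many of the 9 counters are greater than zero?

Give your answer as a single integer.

Step 1: insert c at [0, 2, 6] -> counters=[1,0,1,0,0,0,1,0,0]
Step 2: insert tke at [1, 2, 8] -> counters=[1,1,2,0,0,0,1,0,1]
Step 3: insert w at [0, 5, 8] -> counters=[2,1,2,0,0,1,1,0,2]
Step 4: insert di at [2, 3, 5] -> counters=[2,1,3,1,0,2,1,0,2]
Step 5: insert di at [2, 3, 5] -> counters=[2,1,4,2,0,3,1,0,2]
Step 6: delete c at [0, 2, 6] -> counters=[1,1,3,2,0,3,0,0,2]
Step 7: insert c at [0, 2, 6] -> counters=[2,1,4,2,0,3,1,0,2]
Step 8: delete tke at [1, 2, 8] -> counters=[2,0,3,2,0,3,1,0,1]
Step 9: insert tke at [1, 2, 8] -> counters=[2,1,4,2,0,3,1,0,2]
Step 10: insert tke at [1, 2, 8] -> counters=[2,2,5,2,0,3,1,0,3]
Step 11: delete tke at [1, 2, 8] -> counters=[2,1,4,2,0,3,1,0,2]
Step 12: insert di at [2, 3, 5] -> counters=[2,1,5,3,0,4,1,0,2]
Step 13: insert w at [0, 5, 8] -> counters=[3,1,5,3,0,5,1,0,3]
Final counters=[3,1,5,3,0,5,1,0,3] -> 7 nonzero

Answer: 7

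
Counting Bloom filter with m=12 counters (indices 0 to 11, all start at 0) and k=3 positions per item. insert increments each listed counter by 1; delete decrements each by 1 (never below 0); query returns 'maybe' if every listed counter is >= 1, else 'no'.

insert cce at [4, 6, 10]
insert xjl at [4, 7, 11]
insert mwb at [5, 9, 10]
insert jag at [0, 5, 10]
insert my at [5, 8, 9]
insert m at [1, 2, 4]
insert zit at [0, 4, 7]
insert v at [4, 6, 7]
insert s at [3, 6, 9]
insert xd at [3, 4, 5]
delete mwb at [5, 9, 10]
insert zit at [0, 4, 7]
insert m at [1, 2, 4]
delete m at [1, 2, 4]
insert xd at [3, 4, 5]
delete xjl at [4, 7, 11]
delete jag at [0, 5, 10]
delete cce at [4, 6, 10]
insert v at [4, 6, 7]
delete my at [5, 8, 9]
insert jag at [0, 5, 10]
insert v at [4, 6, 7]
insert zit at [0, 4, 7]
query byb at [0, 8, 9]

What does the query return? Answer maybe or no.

Step 1: insert cce at [4, 6, 10] -> counters=[0,0,0,0,1,0,1,0,0,0,1,0]
Step 2: insert xjl at [4, 7, 11] -> counters=[0,0,0,0,2,0,1,1,0,0,1,1]
Step 3: insert mwb at [5, 9, 10] -> counters=[0,0,0,0,2,1,1,1,0,1,2,1]
Step 4: insert jag at [0, 5, 10] -> counters=[1,0,0,0,2,2,1,1,0,1,3,1]
Step 5: insert my at [5, 8, 9] -> counters=[1,0,0,0,2,3,1,1,1,2,3,1]
Step 6: insert m at [1, 2, 4] -> counters=[1,1,1,0,3,3,1,1,1,2,3,1]
Step 7: insert zit at [0, 4, 7] -> counters=[2,1,1,0,4,3,1,2,1,2,3,1]
Step 8: insert v at [4, 6, 7] -> counters=[2,1,1,0,5,3,2,3,1,2,3,1]
Step 9: insert s at [3, 6, 9] -> counters=[2,1,1,1,5,3,3,3,1,3,3,1]
Step 10: insert xd at [3, 4, 5] -> counters=[2,1,1,2,6,4,3,3,1,3,3,1]
Step 11: delete mwb at [5, 9, 10] -> counters=[2,1,1,2,6,3,3,3,1,2,2,1]
Step 12: insert zit at [0, 4, 7] -> counters=[3,1,1,2,7,3,3,4,1,2,2,1]
Step 13: insert m at [1, 2, 4] -> counters=[3,2,2,2,8,3,3,4,1,2,2,1]
Step 14: delete m at [1, 2, 4] -> counters=[3,1,1,2,7,3,3,4,1,2,2,1]
Step 15: insert xd at [3, 4, 5] -> counters=[3,1,1,3,8,4,3,4,1,2,2,1]
Step 16: delete xjl at [4, 7, 11] -> counters=[3,1,1,3,7,4,3,3,1,2,2,0]
Step 17: delete jag at [0, 5, 10] -> counters=[2,1,1,3,7,3,3,3,1,2,1,0]
Step 18: delete cce at [4, 6, 10] -> counters=[2,1,1,3,6,3,2,3,1,2,0,0]
Step 19: insert v at [4, 6, 7] -> counters=[2,1,1,3,7,3,3,4,1,2,0,0]
Step 20: delete my at [5, 8, 9] -> counters=[2,1,1,3,7,2,3,4,0,1,0,0]
Step 21: insert jag at [0, 5, 10] -> counters=[3,1,1,3,7,3,3,4,0,1,1,0]
Step 22: insert v at [4, 6, 7] -> counters=[3,1,1,3,8,3,4,5,0,1,1,0]
Step 23: insert zit at [0, 4, 7] -> counters=[4,1,1,3,9,3,4,6,0,1,1,0]
Query byb: check counters[0]=4 counters[8]=0 counters[9]=1 -> no

Answer: no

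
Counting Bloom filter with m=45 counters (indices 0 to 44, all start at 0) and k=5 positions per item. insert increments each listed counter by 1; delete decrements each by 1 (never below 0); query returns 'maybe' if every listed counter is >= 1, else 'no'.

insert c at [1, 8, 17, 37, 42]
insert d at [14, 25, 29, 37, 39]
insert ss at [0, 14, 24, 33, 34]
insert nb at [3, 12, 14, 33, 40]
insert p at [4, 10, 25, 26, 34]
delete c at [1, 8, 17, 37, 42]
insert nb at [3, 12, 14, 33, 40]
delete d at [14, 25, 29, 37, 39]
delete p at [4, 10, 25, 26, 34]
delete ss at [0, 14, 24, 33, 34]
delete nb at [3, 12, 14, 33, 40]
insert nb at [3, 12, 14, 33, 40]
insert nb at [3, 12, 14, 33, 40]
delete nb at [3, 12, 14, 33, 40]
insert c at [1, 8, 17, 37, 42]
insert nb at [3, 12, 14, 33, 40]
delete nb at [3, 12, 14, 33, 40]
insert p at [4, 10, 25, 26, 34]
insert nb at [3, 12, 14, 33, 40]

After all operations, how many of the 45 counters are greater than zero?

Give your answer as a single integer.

Answer: 15

Derivation:
Step 1: insert c at [1, 8, 17, 37, 42] -> counters=[0,1,0,0,0,0,0,0,1,0,0,0,0,0,0,0,0,1,0,0,0,0,0,0,0,0,0,0,0,0,0,0,0,0,0,0,0,1,0,0,0,0,1,0,0]
Step 2: insert d at [14, 25, 29, 37, 39] -> counters=[0,1,0,0,0,0,0,0,1,0,0,0,0,0,1,0,0,1,0,0,0,0,0,0,0,1,0,0,0,1,0,0,0,0,0,0,0,2,0,1,0,0,1,0,0]
Step 3: insert ss at [0, 14, 24, 33, 34] -> counters=[1,1,0,0,0,0,0,0,1,0,0,0,0,0,2,0,0,1,0,0,0,0,0,0,1,1,0,0,0,1,0,0,0,1,1,0,0,2,0,1,0,0,1,0,0]
Step 4: insert nb at [3, 12, 14, 33, 40] -> counters=[1,1,0,1,0,0,0,0,1,0,0,0,1,0,3,0,0,1,0,0,0,0,0,0,1,1,0,0,0,1,0,0,0,2,1,0,0,2,0,1,1,0,1,0,0]
Step 5: insert p at [4, 10, 25, 26, 34] -> counters=[1,1,0,1,1,0,0,0,1,0,1,0,1,0,3,0,0,1,0,0,0,0,0,0,1,2,1,0,0,1,0,0,0,2,2,0,0,2,0,1,1,0,1,0,0]
Step 6: delete c at [1, 8, 17, 37, 42] -> counters=[1,0,0,1,1,0,0,0,0,0,1,0,1,0,3,0,0,0,0,0,0,0,0,0,1,2,1,0,0,1,0,0,0,2,2,0,0,1,0,1,1,0,0,0,0]
Step 7: insert nb at [3, 12, 14, 33, 40] -> counters=[1,0,0,2,1,0,0,0,0,0,1,0,2,0,4,0,0,0,0,0,0,0,0,0,1,2,1,0,0,1,0,0,0,3,2,0,0,1,0,1,2,0,0,0,0]
Step 8: delete d at [14, 25, 29, 37, 39] -> counters=[1,0,0,2,1,0,0,0,0,0,1,0,2,0,3,0,0,0,0,0,0,0,0,0,1,1,1,0,0,0,0,0,0,3,2,0,0,0,0,0,2,0,0,0,0]
Step 9: delete p at [4, 10, 25, 26, 34] -> counters=[1,0,0,2,0,0,0,0,0,0,0,0,2,0,3,0,0,0,0,0,0,0,0,0,1,0,0,0,0,0,0,0,0,3,1,0,0,0,0,0,2,0,0,0,0]
Step 10: delete ss at [0, 14, 24, 33, 34] -> counters=[0,0,0,2,0,0,0,0,0,0,0,0,2,0,2,0,0,0,0,0,0,0,0,0,0,0,0,0,0,0,0,0,0,2,0,0,0,0,0,0,2,0,0,0,0]
Step 11: delete nb at [3, 12, 14, 33, 40] -> counters=[0,0,0,1,0,0,0,0,0,0,0,0,1,0,1,0,0,0,0,0,0,0,0,0,0,0,0,0,0,0,0,0,0,1,0,0,0,0,0,0,1,0,0,0,0]
Step 12: insert nb at [3, 12, 14, 33, 40] -> counters=[0,0,0,2,0,0,0,0,0,0,0,0,2,0,2,0,0,0,0,0,0,0,0,0,0,0,0,0,0,0,0,0,0,2,0,0,0,0,0,0,2,0,0,0,0]
Step 13: insert nb at [3, 12, 14, 33, 40] -> counters=[0,0,0,3,0,0,0,0,0,0,0,0,3,0,3,0,0,0,0,0,0,0,0,0,0,0,0,0,0,0,0,0,0,3,0,0,0,0,0,0,3,0,0,0,0]
Step 14: delete nb at [3, 12, 14, 33, 40] -> counters=[0,0,0,2,0,0,0,0,0,0,0,0,2,0,2,0,0,0,0,0,0,0,0,0,0,0,0,0,0,0,0,0,0,2,0,0,0,0,0,0,2,0,0,0,0]
Step 15: insert c at [1, 8, 17, 37, 42] -> counters=[0,1,0,2,0,0,0,0,1,0,0,0,2,0,2,0,0,1,0,0,0,0,0,0,0,0,0,0,0,0,0,0,0,2,0,0,0,1,0,0,2,0,1,0,0]
Step 16: insert nb at [3, 12, 14, 33, 40] -> counters=[0,1,0,3,0,0,0,0,1,0,0,0,3,0,3,0,0,1,0,0,0,0,0,0,0,0,0,0,0,0,0,0,0,3,0,0,0,1,0,0,3,0,1,0,0]
Step 17: delete nb at [3, 12, 14, 33, 40] -> counters=[0,1,0,2,0,0,0,0,1,0,0,0,2,0,2,0,0,1,0,0,0,0,0,0,0,0,0,0,0,0,0,0,0,2,0,0,0,1,0,0,2,0,1,0,0]
Step 18: insert p at [4, 10, 25, 26, 34] -> counters=[0,1,0,2,1,0,0,0,1,0,1,0,2,0,2,0,0,1,0,0,0,0,0,0,0,1,1,0,0,0,0,0,0,2,1,0,0,1,0,0,2,0,1,0,0]
Step 19: insert nb at [3, 12, 14, 33, 40] -> counters=[0,1,0,3,1,0,0,0,1,0,1,0,3,0,3,0,0,1,0,0,0,0,0,0,0,1,1,0,0,0,0,0,0,3,1,0,0,1,0,0,3,0,1,0,0]
Final counters=[0,1,0,3,1,0,0,0,1,0,1,0,3,0,3,0,0,1,0,0,0,0,0,0,0,1,1,0,0,0,0,0,0,3,1,0,0,1,0,0,3,0,1,0,0] -> 15 nonzero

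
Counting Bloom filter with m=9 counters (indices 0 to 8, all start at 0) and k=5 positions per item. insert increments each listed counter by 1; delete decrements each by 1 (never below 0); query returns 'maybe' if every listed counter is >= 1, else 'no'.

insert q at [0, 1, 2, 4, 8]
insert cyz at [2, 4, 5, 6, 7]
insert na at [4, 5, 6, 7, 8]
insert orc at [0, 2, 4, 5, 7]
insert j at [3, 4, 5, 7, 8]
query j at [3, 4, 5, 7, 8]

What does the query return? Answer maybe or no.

Answer: maybe

Derivation:
Step 1: insert q at [0, 1, 2, 4, 8] -> counters=[1,1,1,0,1,0,0,0,1]
Step 2: insert cyz at [2, 4, 5, 6, 7] -> counters=[1,1,2,0,2,1,1,1,1]
Step 3: insert na at [4, 5, 6, 7, 8] -> counters=[1,1,2,0,3,2,2,2,2]
Step 4: insert orc at [0, 2, 4, 5, 7] -> counters=[2,1,3,0,4,3,2,3,2]
Step 5: insert j at [3, 4, 5, 7, 8] -> counters=[2,1,3,1,5,4,2,4,3]
Query j: check counters[3]=1 counters[4]=5 counters[5]=4 counters[7]=4 counters[8]=3 -> maybe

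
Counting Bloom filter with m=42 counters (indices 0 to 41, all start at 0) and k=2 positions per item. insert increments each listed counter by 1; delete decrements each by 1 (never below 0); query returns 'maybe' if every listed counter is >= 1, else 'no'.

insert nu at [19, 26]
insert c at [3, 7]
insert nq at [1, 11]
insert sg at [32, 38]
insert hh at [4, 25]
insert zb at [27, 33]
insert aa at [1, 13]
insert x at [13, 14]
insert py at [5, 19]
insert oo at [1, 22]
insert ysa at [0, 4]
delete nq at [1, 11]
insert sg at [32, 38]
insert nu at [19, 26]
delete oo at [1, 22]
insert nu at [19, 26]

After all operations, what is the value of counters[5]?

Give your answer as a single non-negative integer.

Step 1: insert nu at [19, 26] -> counters=[0,0,0,0,0,0,0,0,0,0,0,0,0,0,0,0,0,0,0,1,0,0,0,0,0,0,1,0,0,0,0,0,0,0,0,0,0,0,0,0,0,0]
Step 2: insert c at [3, 7] -> counters=[0,0,0,1,0,0,0,1,0,0,0,0,0,0,0,0,0,0,0,1,0,0,0,0,0,0,1,0,0,0,0,0,0,0,0,0,0,0,0,0,0,0]
Step 3: insert nq at [1, 11] -> counters=[0,1,0,1,0,0,0,1,0,0,0,1,0,0,0,0,0,0,0,1,0,0,0,0,0,0,1,0,0,0,0,0,0,0,0,0,0,0,0,0,0,0]
Step 4: insert sg at [32, 38] -> counters=[0,1,0,1,0,0,0,1,0,0,0,1,0,0,0,0,0,0,0,1,0,0,0,0,0,0,1,0,0,0,0,0,1,0,0,0,0,0,1,0,0,0]
Step 5: insert hh at [4, 25] -> counters=[0,1,0,1,1,0,0,1,0,0,0,1,0,0,0,0,0,0,0,1,0,0,0,0,0,1,1,0,0,0,0,0,1,0,0,0,0,0,1,0,0,0]
Step 6: insert zb at [27, 33] -> counters=[0,1,0,1,1,0,0,1,0,0,0,1,0,0,0,0,0,0,0,1,0,0,0,0,0,1,1,1,0,0,0,0,1,1,0,0,0,0,1,0,0,0]
Step 7: insert aa at [1, 13] -> counters=[0,2,0,1,1,0,0,1,0,0,0,1,0,1,0,0,0,0,0,1,0,0,0,0,0,1,1,1,0,0,0,0,1,1,0,0,0,0,1,0,0,0]
Step 8: insert x at [13, 14] -> counters=[0,2,0,1,1,0,0,1,0,0,0,1,0,2,1,0,0,0,0,1,0,0,0,0,0,1,1,1,0,0,0,0,1,1,0,0,0,0,1,0,0,0]
Step 9: insert py at [5, 19] -> counters=[0,2,0,1,1,1,0,1,0,0,0,1,0,2,1,0,0,0,0,2,0,0,0,0,0,1,1,1,0,0,0,0,1,1,0,0,0,0,1,0,0,0]
Step 10: insert oo at [1, 22] -> counters=[0,3,0,1,1,1,0,1,0,0,0,1,0,2,1,0,0,0,0,2,0,0,1,0,0,1,1,1,0,0,0,0,1,1,0,0,0,0,1,0,0,0]
Step 11: insert ysa at [0, 4] -> counters=[1,3,0,1,2,1,0,1,0,0,0,1,0,2,1,0,0,0,0,2,0,0,1,0,0,1,1,1,0,0,0,0,1,1,0,0,0,0,1,0,0,0]
Step 12: delete nq at [1, 11] -> counters=[1,2,0,1,2,1,0,1,0,0,0,0,0,2,1,0,0,0,0,2,0,0,1,0,0,1,1,1,0,0,0,0,1,1,0,0,0,0,1,0,0,0]
Step 13: insert sg at [32, 38] -> counters=[1,2,0,1,2,1,0,1,0,0,0,0,0,2,1,0,0,0,0,2,0,0,1,0,0,1,1,1,0,0,0,0,2,1,0,0,0,0,2,0,0,0]
Step 14: insert nu at [19, 26] -> counters=[1,2,0,1,2,1,0,1,0,0,0,0,0,2,1,0,0,0,0,3,0,0,1,0,0,1,2,1,0,0,0,0,2,1,0,0,0,0,2,0,0,0]
Step 15: delete oo at [1, 22] -> counters=[1,1,0,1,2,1,0,1,0,0,0,0,0,2,1,0,0,0,0,3,0,0,0,0,0,1,2,1,0,0,0,0,2,1,0,0,0,0,2,0,0,0]
Step 16: insert nu at [19, 26] -> counters=[1,1,0,1,2,1,0,1,0,0,0,0,0,2,1,0,0,0,0,4,0,0,0,0,0,1,3,1,0,0,0,0,2,1,0,0,0,0,2,0,0,0]
Final counters=[1,1,0,1,2,1,0,1,0,0,0,0,0,2,1,0,0,0,0,4,0,0,0,0,0,1,3,1,0,0,0,0,2,1,0,0,0,0,2,0,0,0] -> counters[5]=1

Answer: 1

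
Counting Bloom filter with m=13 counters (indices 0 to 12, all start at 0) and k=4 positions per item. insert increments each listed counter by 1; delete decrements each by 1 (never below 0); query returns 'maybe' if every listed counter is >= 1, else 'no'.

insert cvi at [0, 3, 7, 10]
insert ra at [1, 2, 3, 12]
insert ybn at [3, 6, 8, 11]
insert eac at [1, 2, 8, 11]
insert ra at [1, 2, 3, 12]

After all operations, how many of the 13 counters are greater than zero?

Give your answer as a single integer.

Step 1: insert cvi at [0, 3, 7, 10] -> counters=[1,0,0,1,0,0,0,1,0,0,1,0,0]
Step 2: insert ra at [1, 2, 3, 12] -> counters=[1,1,1,2,0,0,0,1,0,0,1,0,1]
Step 3: insert ybn at [3, 6, 8, 11] -> counters=[1,1,1,3,0,0,1,1,1,0,1,1,1]
Step 4: insert eac at [1, 2, 8, 11] -> counters=[1,2,2,3,0,0,1,1,2,0,1,2,1]
Step 5: insert ra at [1, 2, 3, 12] -> counters=[1,3,3,4,0,0,1,1,2,0,1,2,2]
Final counters=[1,3,3,4,0,0,1,1,2,0,1,2,2] -> 10 nonzero

Answer: 10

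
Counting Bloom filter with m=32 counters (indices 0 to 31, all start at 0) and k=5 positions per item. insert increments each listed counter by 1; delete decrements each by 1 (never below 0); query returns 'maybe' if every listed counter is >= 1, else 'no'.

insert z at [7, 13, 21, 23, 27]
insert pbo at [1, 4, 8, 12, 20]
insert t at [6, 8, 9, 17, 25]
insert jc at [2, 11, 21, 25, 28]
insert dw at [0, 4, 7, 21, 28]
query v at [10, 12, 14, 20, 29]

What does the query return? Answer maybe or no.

Answer: no

Derivation:
Step 1: insert z at [7, 13, 21, 23, 27] -> counters=[0,0,0,0,0,0,0,1,0,0,0,0,0,1,0,0,0,0,0,0,0,1,0,1,0,0,0,1,0,0,0,0]
Step 2: insert pbo at [1, 4, 8, 12, 20] -> counters=[0,1,0,0,1,0,0,1,1,0,0,0,1,1,0,0,0,0,0,0,1,1,0,1,0,0,0,1,0,0,0,0]
Step 3: insert t at [6, 8, 9, 17, 25] -> counters=[0,1,0,0,1,0,1,1,2,1,0,0,1,1,0,0,0,1,0,0,1,1,0,1,0,1,0,1,0,0,0,0]
Step 4: insert jc at [2, 11, 21, 25, 28] -> counters=[0,1,1,0,1,0,1,1,2,1,0,1,1,1,0,0,0,1,0,0,1,2,0,1,0,2,0,1,1,0,0,0]
Step 5: insert dw at [0, 4, 7, 21, 28] -> counters=[1,1,1,0,2,0,1,2,2,1,0,1,1,1,0,0,0,1,0,0,1,3,0,1,0,2,0,1,2,0,0,0]
Query v: check counters[10]=0 counters[12]=1 counters[14]=0 counters[20]=1 counters[29]=0 -> no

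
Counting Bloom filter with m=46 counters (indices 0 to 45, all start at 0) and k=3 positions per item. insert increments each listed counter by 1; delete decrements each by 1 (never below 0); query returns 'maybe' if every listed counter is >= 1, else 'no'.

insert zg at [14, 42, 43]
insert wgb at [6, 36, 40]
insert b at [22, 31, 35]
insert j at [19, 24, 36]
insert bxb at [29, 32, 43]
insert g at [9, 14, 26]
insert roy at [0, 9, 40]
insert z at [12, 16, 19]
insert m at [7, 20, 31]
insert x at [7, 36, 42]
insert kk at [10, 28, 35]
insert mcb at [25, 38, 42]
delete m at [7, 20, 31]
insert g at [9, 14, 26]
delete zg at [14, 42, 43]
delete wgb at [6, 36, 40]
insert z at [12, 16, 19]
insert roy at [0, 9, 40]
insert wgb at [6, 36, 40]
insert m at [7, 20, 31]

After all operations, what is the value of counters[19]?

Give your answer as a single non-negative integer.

Answer: 3

Derivation:
Step 1: insert zg at [14, 42, 43] -> counters=[0,0,0,0,0,0,0,0,0,0,0,0,0,0,1,0,0,0,0,0,0,0,0,0,0,0,0,0,0,0,0,0,0,0,0,0,0,0,0,0,0,0,1,1,0,0]
Step 2: insert wgb at [6, 36, 40] -> counters=[0,0,0,0,0,0,1,0,0,0,0,0,0,0,1,0,0,0,0,0,0,0,0,0,0,0,0,0,0,0,0,0,0,0,0,0,1,0,0,0,1,0,1,1,0,0]
Step 3: insert b at [22, 31, 35] -> counters=[0,0,0,0,0,0,1,0,0,0,0,0,0,0,1,0,0,0,0,0,0,0,1,0,0,0,0,0,0,0,0,1,0,0,0,1,1,0,0,0,1,0,1,1,0,0]
Step 4: insert j at [19, 24, 36] -> counters=[0,0,0,0,0,0,1,0,0,0,0,0,0,0,1,0,0,0,0,1,0,0,1,0,1,0,0,0,0,0,0,1,0,0,0,1,2,0,0,0,1,0,1,1,0,0]
Step 5: insert bxb at [29, 32, 43] -> counters=[0,0,0,0,0,0,1,0,0,0,0,0,0,0,1,0,0,0,0,1,0,0,1,0,1,0,0,0,0,1,0,1,1,0,0,1,2,0,0,0,1,0,1,2,0,0]
Step 6: insert g at [9, 14, 26] -> counters=[0,0,0,0,0,0,1,0,0,1,0,0,0,0,2,0,0,0,0,1,0,0,1,0,1,0,1,0,0,1,0,1,1,0,0,1,2,0,0,0,1,0,1,2,0,0]
Step 7: insert roy at [0, 9, 40] -> counters=[1,0,0,0,0,0,1,0,0,2,0,0,0,0,2,0,0,0,0,1,0,0,1,0,1,0,1,0,0,1,0,1,1,0,0,1,2,0,0,0,2,0,1,2,0,0]
Step 8: insert z at [12, 16, 19] -> counters=[1,0,0,0,0,0,1,0,0,2,0,0,1,0,2,0,1,0,0,2,0,0,1,0,1,0,1,0,0,1,0,1,1,0,0,1,2,0,0,0,2,0,1,2,0,0]
Step 9: insert m at [7, 20, 31] -> counters=[1,0,0,0,0,0,1,1,0,2,0,0,1,0,2,0,1,0,0,2,1,0,1,0,1,0,1,0,0,1,0,2,1,0,0,1,2,0,0,0,2,0,1,2,0,0]
Step 10: insert x at [7, 36, 42] -> counters=[1,0,0,0,0,0,1,2,0,2,0,0,1,0,2,0,1,0,0,2,1,0,1,0,1,0,1,0,0,1,0,2,1,0,0,1,3,0,0,0,2,0,2,2,0,0]
Step 11: insert kk at [10, 28, 35] -> counters=[1,0,0,0,0,0,1,2,0,2,1,0,1,0,2,0,1,0,0,2,1,0,1,0,1,0,1,0,1,1,0,2,1,0,0,2,3,0,0,0,2,0,2,2,0,0]
Step 12: insert mcb at [25, 38, 42] -> counters=[1,0,0,0,0,0,1,2,0,2,1,0,1,0,2,0,1,0,0,2,1,0,1,0,1,1,1,0,1,1,0,2,1,0,0,2,3,0,1,0,2,0,3,2,0,0]
Step 13: delete m at [7, 20, 31] -> counters=[1,0,0,0,0,0,1,1,0,2,1,0,1,0,2,0,1,0,0,2,0,0,1,0,1,1,1,0,1,1,0,1,1,0,0,2,3,0,1,0,2,0,3,2,0,0]
Step 14: insert g at [9, 14, 26] -> counters=[1,0,0,0,0,0,1,1,0,3,1,0,1,0,3,0,1,0,0,2,0,0,1,0,1,1,2,0,1,1,0,1,1,0,0,2,3,0,1,0,2,0,3,2,0,0]
Step 15: delete zg at [14, 42, 43] -> counters=[1,0,0,0,0,0,1,1,0,3,1,0,1,0,2,0,1,0,0,2,0,0,1,0,1,1,2,0,1,1,0,1,1,0,0,2,3,0,1,0,2,0,2,1,0,0]
Step 16: delete wgb at [6, 36, 40] -> counters=[1,0,0,0,0,0,0,1,0,3,1,0,1,0,2,0,1,0,0,2,0,0,1,0,1,1,2,0,1,1,0,1,1,0,0,2,2,0,1,0,1,0,2,1,0,0]
Step 17: insert z at [12, 16, 19] -> counters=[1,0,0,0,0,0,0,1,0,3,1,0,2,0,2,0,2,0,0,3,0,0,1,0,1,1,2,0,1,1,0,1,1,0,0,2,2,0,1,0,1,0,2,1,0,0]
Step 18: insert roy at [0, 9, 40] -> counters=[2,0,0,0,0,0,0,1,0,4,1,0,2,0,2,0,2,0,0,3,0,0,1,0,1,1,2,0,1,1,0,1,1,0,0,2,2,0,1,0,2,0,2,1,0,0]
Step 19: insert wgb at [6, 36, 40] -> counters=[2,0,0,0,0,0,1,1,0,4,1,0,2,0,2,0,2,0,0,3,0,0,1,0,1,1,2,0,1,1,0,1,1,0,0,2,3,0,1,0,3,0,2,1,0,0]
Step 20: insert m at [7, 20, 31] -> counters=[2,0,0,0,0,0,1,2,0,4,1,0,2,0,2,0,2,0,0,3,1,0,1,0,1,1,2,0,1,1,0,2,1,0,0,2,3,0,1,0,3,0,2,1,0,0]
Final counters=[2,0,0,0,0,0,1,2,0,4,1,0,2,0,2,0,2,0,0,3,1,0,1,0,1,1,2,0,1,1,0,2,1,0,0,2,3,0,1,0,3,0,2,1,0,0] -> counters[19]=3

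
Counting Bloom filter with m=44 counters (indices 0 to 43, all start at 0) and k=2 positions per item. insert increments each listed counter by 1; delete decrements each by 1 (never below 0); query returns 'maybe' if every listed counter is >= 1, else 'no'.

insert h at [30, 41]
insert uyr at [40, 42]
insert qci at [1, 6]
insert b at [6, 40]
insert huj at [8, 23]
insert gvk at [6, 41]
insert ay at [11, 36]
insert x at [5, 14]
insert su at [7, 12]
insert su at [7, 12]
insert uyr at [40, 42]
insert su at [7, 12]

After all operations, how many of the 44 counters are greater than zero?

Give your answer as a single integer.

Answer: 14

Derivation:
Step 1: insert h at [30, 41] -> counters=[0,0,0,0,0,0,0,0,0,0,0,0,0,0,0,0,0,0,0,0,0,0,0,0,0,0,0,0,0,0,1,0,0,0,0,0,0,0,0,0,0,1,0,0]
Step 2: insert uyr at [40, 42] -> counters=[0,0,0,0,0,0,0,0,0,0,0,0,0,0,0,0,0,0,0,0,0,0,0,0,0,0,0,0,0,0,1,0,0,0,0,0,0,0,0,0,1,1,1,0]
Step 3: insert qci at [1, 6] -> counters=[0,1,0,0,0,0,1,0,0,0,0,0,0,0,0,0,0,0,0,0,0,0,0,0,0,0,0,0,0,0,1,0,0,0,0,0,0,0,0,0,1,1,1,0]
Step 4: insert b at [6, 40] -> counters=[0,1,0,0,0,0,2,0,0,0,0,0,0,0,0,0,0,0,0,0,0,0,0,0,0,0,0,0,0,0,1,0,0,0,0,0,0,0,0,0,2,1,1,0]
Step 5: insert huj at [8, 23] -> counters=[0,1,0,0,0,0,2,0,1,0,0,0,0,0,0,0,0,0,0,0,0,0,0,1,0,0,0,0,0,0,1,0,0,0,0,0,0,0,0,0,2,1,1,0]
Step 6: insert gvk at [6, 41] -> counters=[0,1,0,0,0,0,3,0,1,0,0,0,0,0,0,0,0,0,0,0,0,0,0,1,0,0,0,0,0,0,1,0,0,0,0,0,0,0,0,0,2,2,1,0]
Step 7: insert ay at [11, 36] -> counters=[0,1,0,0,0,0,3,0,1,0,0,1,0,0,0,0,0,0,0,0,0,0,0,1,0,0,0,0,0,0,1,0,0,0,0,0,1,0,0,0,2,2,1,0]
Step 8: insert x at [5, 14] -> counters=[0,1,0,0,0,1,3,0,1,0,0,1,0,0,1,0,0,0,0,0,0,0,0,1,0,0,0,0,0,0,1,0,0,0,0,0,1,0,0,0,2,2,1,0]
Step 9: insert su at [7, 12] -> counters=[0,1,0,0,0,1,3,1,1,0,0,1,1,0,1,0,0,0,0,0,0,0,0,1,0,0,0,0,0,0,1,0,0,0,0,0,1,0,0,0,2,2,1,0]
Step 10: insert su at [7, 12] -> counters=[0,1,0,0,0,1,3,2,1,0,0,1,2,0,1,0,0,0,0,0,0,0,0,1,0,0,0,0,0,0,1,0,0,0,0,0,1,0,0,0,2,2,1,0]
Step 11: insert uyr at [40, 42] -> counters=[0,1,0,0,0,1,3,2,1,0,0,1,2,0,1,0,0,0,0,0,0,0,0,1,0,0,0,0,0,0,1,0,0,0,0,0,1,0,0,0,3,2,2,0]
Step 12: insert su at [7, 12] -> counters=[0,1,0,0,0,1,3,3,1,0,0,1,3,0,1,0,0,0,0,0,0,0,0,1,0,0,0,0,0,0,1,0,0,0,0,0,1,0,0,0,3,2,2,0]
Final counters=[0,1,0,0,0,1,3,3,1,0,0,1,3,0,1,0,0,0,0,0,0,0,0,1,0,0,0,0,0,0,1,0,0,0,0,0,1,0,0,0,3,2,2,0] -> 14 nonzero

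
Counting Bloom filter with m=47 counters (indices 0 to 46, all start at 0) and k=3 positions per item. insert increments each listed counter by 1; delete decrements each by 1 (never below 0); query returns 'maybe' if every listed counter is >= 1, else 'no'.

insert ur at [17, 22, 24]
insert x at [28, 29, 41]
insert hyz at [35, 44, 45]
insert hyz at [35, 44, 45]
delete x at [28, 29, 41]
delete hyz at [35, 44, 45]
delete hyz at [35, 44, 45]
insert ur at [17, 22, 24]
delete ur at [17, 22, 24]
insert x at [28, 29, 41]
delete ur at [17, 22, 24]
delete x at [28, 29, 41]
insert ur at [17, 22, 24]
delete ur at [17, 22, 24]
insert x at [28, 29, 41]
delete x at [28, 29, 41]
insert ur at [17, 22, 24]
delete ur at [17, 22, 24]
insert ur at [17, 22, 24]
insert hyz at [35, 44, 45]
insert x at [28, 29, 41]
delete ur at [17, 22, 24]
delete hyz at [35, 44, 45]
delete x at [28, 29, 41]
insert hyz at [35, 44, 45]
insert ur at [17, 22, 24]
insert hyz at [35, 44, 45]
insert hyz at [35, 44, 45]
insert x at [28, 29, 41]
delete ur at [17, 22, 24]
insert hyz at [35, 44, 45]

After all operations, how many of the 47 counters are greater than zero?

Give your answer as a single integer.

Step 1: insert ur at [17, 22, 24] -> counters=[0,0,0,0,0,0,0,0,0,0,0,0,0,0,0,0,0,1,0,0,0,0,1,0,1,0,0,0,0,0,0,0,0,0,0,0,0,0,0,0,0,0,0,0,0,0,0]
Step 2: insert x at [28, 29, 41] -> counters=[0,0,0,0,0,0,0,0,0,0,0,0,0,0,0,0,0,1,0,0,0,0,1,0,1,0,0,0,1,1,0,0,0,0,0,0,0,0,0,0,0,1,0,0,0,0,0]
Step 3: insert hyz at [35, 44, 45] -> counters=[0,0,0,0,0,0,0,0,0,0,0,0,0,0,0,0,0,1,0,0,0,0,1,0,1,0,0,0,1,1,0,0,0,0,0,1,0,0,0,0,0,1,0,0,1,1,0]
Step 4: insert hyz at [35, 44, 45] -> counters=[0,0,0,0,0,0,0,0,0,0,0,0,0,0,0,0,0,1,0,0,0,0,1,0,1,0,0,0,1,1,0,0,0,0,0,2,0,0,0,0,0,1,0,0,2,2,0]
Step 5: delete x at [28, 29, 41] -> counters=[0,0,0,0,0,0,0,0,0,0,0,0,0,0,0,0,0,1,0,0,0,0,1,0,1,0,0,0,0,0,0,0,0,0,0,2,0,0,0,0,0,0,0,0,2,2,0]
Step 6: delete hyz at [35, 44, 45] -> counters=[0,0,0,0,0,0,0,0,0,0,0,0,0,0,0,0,0,1,0,0,0,0,1,0,1,0,0,0,0,0,0,0,0,0,0,1,0,0,0,0,0,0,0,0,1,1,0]
Step 7: delete hyz at [35, 44, 45] -> counters=[0,0,0,0,0,0,0,0,0,0,0,0,0,0,0,0,0,1,0,0,0,0,1,0,1,0,0,0,0,0,0,0,0,0,0,0,0,0,0,0,0,0,0,0,0,0,0]
Step 8: insert ur at [17, 22, 24] -> counters=[0,0,0,0,0,0,0,0,0,0,0,0,0,0,0,0,0,2,0,0,0,0,2,0,2,0,0,0,0,0,0,0,0,0,0,0,0,0,0,0,0,0,0,0,0,0,0]
Step 9: delete ur at [17, 22, 24] -> counters=[0,0,0,0,0,0,0,0,0,0,0,0,0,0,0,0,0,1,0,0,0,0,1,0,1,0,0,0,0,0,0,0,0,0,0,0,0,0,0,0,0,0,0,0,0,0,0]
Step 10: insert x at [28, 29, 41] -> counters=[0,0,0,0,0,0,0,0,0,0,0,0,0,0,0,0,0,1,0,0,0,0,1,0,1,0,0,0,1,1,0,0,0,0,0,0,0,0,0,0,0,1,0,0,0,0,0]
Step 11: delete ur at [17, 22, 24] -> counters=[0,0,0,0,0,0,0,0,0,0,0,0,0,0,0,0,0,0,0,0,0,0,0,0,0,0,0,0,1,1,0,0,0,0,0,0,0,0,0,0,0,1,0,0,0,0,0]
Step 12: delete x at [28, 29, 41] -> counters=[0,0,0,0,0,0,0,0,0,0,0,0,0,0,0,0,0,0,0,0,0,0,0,0,0,0,0,0,0,0,0,0,0,0,0,0,0,0,0,0,0,0,0,0,0,0,0]
Step 13: insert ur at [17, 22, 24] -> counters=[0,0,0,0,0,0,0,0,0,0,0,0,0,0,0,0,0,1,0,0,0,0,1,0,1,0,0,0,0,0,0,0,0,0,0,0,0,0,0,0,0,0,0,0,0,0,0]
Step 14: delete ur at [17, 22, 24] -> counters=[0,0,0,0,0,0,0,0,0,0,0,0,0,0,0,0,0,0,0,0,0,0,0,0,0,0,0,0,0,0,0,0,0,0,0,0,0,0,0,0,0,0,0,0,0,0,0]
Step 15: insert x at [28, 29, 41] -> counters=[0,0,0,0,0,0,0,0,0,0,0,0,0,0,0,0,0,0,0,0,0,0,0,0,0,0,0,0,1,1,0,0,0,0,0,0,0,0,0,0,0,1,0,0,0,0,0]
Step 16: delete x at [28, 29, 41] -> counters=[0,0,0,0,0,0,0,0,0,0,0,0,0,0,0,0,0,0,0,0,0,0,0,0,0,0,0,0,0,0,0,0,0,0,0,0,0,0,0,0,0,0,0,0,0,0,0]
Step 17: insert ur at [17, 22, 24] -> counters=[0,0,0,0,0,0,0,0,0,0,0,0,0,0,0,0,0,1,0,0,0,0,1,0,1,0,0,0,0,0,0,0,0,0,0,0,0,0,0,0,0,0,0,0,0,0,0]
Step 18: delete ur at [17, 22, 24] -> counters=[0,0,0,0,0,0,0,0,0,0,0,0,0,0,0,0,0,0,0,0,0,0,0,0,0,0,0,0,0,0,0,0,0,0,0,0,0,0,0,0,0,0,0,0,0,0,0]
Step 19: insert ur at [17, 22, 24] -> counters=[0,0,0,0,0,0,0,0,0,0,0,0,0,0,0,0,0,1,0,0,0,0,1,0,1,0,0,0,0,0,0,0,0,0,0,0,0,0,0,0,0,0,0,0,0,0,0]
Step 20: insert hyz at [35, 44, 45] -> counters=[0,0,0,0,0,0,0,0,0,0,0,0,0,0,0,0,0,1,0,0,0,0,1,0,1,0,0,0,0,0,0,0,0,0,0,1,0,0,0,0,0,0,0,0,1,1,0]
Step 21: insert x at [28, 29, 41] -> counters=[0,0,0,0,0,0,0,0,0,0,0,0,0,0,0,0,0,1,0,0,0,0,1,0,1,0,0,0,1,1,0,0,0,0,0,1,0,0,0,0,0,1,0,0,1,1,0]
Step 22: delete ur at [17, 22, 24] -> counters=[0,0,0,0,0,0,0,0,0,0,0,0,0,0,0,0,0,0,0,0,0,0,0,0,0,0,0,0,1,1,0,0,0,0,0,1,0,0,0,0,0,1,0,0,1,1,0]
Step 23: delete hyz at [35, 44, 45] -> counters=[0,0,0,0,0,0,0,0,0,0,0,0,0,0,0,0,0,0,0,0,0,0,0,0,0,0,0,0,1,1,0,0,0,0,0,0,0,0,0,0,0,1,0,0,0,0,0]
Step 24: delete x at [28, 29, 41] -> counters=[0,0,0,0,0,0,0,0,0,0,0,0,0,0,0,0,0,0,0,0,0,0,0,0,0,0,0,0,0,0,0,0,0,0,0,0,0,0,0,0,0,0,0,0,0,0,0]
Step 25: insert hyz at [35, 44, 45] -> counters=[0,0,0,0,0,0,0,0,0,0,0,0,0,0,0,0,0,0,0,0,0,0,0,0,0,0,0,0,0,0,0,0,0,0,0,1,0,0,0,0,0,0,0,0,1,1,0]
Step 26: insert ur at [17, 22, 24] -> counters=[0,0,0,0,0,0,0,0,0,0,0,0,0,0,0,0,0,1,0,0,0,0,1,0,1,0,0,0,0,0,0,0,0,0,0,1,0,0,0,0,0,0,0,0,1,1,0]
Step 27: insert hyz at [35, 44, 45] -> counters=[0,0,0,0,0,0,0,0,0,0,0,0,0,0,0,0,0,1,0,0,0,0,1,0,1,0,0,0,0,0,0,0,0,0,0,2,0,0,0,0,0,0,0,0,2,2,0]
Step 28: insert hyz at [35, 44, 45] -> counters=[0,0,0,0,0,0,0,0,0,0,0,0,0,0,0,0,0,1,0,0,0,0,1,0,1,0,0,0,0,0,0,0,0,0,0,3,0,0,0,0,0,0,0,0,3,3,0]
Step 29: insert x at [28, 29, 41] -> counters=[0,0,0,0,0,0,0,0,0,0,0,0,0,0,0,0,0,1,0,0,0,0,1,0,1,0,0,0,1,1,0,0,0,0,0,3,0,0,0,0,0,1,0,0,3,3,0]
Step 30: delete ur at [17, 22, 24] -> counters=[0,0,0,0,0,0,0,0,0,0,0,0,0,0,0,0,0,0,0,0,0,0,0,0,0,0,0,0,1,1,0,0,0,0,0,3,0,0,0,0,0,1,0,0,3,3,0]
Step 31: insert hyz at [35, 44, 45] -> counters=[0,0,0,0,0,0,0,0,0,0,0,0,0,0,0,0,0,0,0,0,0,0,0,0,0,0,0,0,1,1,0,0,0,0,0,4,0,0,0,0,0,1,0,0,4,4,0]
Final counters=[0,0,0,0,0,0,0,0,0,0,0,0,0,0,0,0,0,0,0,0,0,0,0,0,0,0,0,0,1,1,0,0,0,0,0,4,0,0,0,0,0,1,0,0,4,4,0] -> 6 nonzero

Answer: 6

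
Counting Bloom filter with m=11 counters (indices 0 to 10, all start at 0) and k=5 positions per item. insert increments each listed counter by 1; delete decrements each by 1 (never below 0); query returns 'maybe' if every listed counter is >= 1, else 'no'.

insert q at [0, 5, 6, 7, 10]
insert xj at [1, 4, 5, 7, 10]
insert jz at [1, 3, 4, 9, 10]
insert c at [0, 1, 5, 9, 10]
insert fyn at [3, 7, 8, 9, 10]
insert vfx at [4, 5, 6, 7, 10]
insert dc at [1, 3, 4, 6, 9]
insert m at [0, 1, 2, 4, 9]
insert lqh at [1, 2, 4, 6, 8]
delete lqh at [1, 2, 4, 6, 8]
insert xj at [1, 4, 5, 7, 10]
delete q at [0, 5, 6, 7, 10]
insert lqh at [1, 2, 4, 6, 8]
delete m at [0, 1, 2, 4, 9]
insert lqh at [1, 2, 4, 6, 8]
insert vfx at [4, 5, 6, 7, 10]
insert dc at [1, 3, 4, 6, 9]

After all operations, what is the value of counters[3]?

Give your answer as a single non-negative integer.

Answer: 4

Derivation:
Step 1: insert q at [0, 5, 6, 7, 10] -> counters=[1,0,0,0,0,1,1,1,0,0,1]
Step 2: insert xj at [1, 4, 5, 7, 10] -> counters=[1,1,0,0,1,2,1,2,0,0,2]
Step 3: insert jz at [1, 3, 4, 9, 10] -> counters=[1,2,0,1,2,2,1,2,0,1,3]
Step 4: insert c at [0, 1, 5, 9, 10] -> counters=[2,3,0,1,2,3,1,2,0,2,4]
Step 5: insert fyn at [3, 7, 8, 9, 10] -> counters=[2,3,0,2,2,3,1,3,1,3,5]
Step 6: insert vfx at [4, 5, 6, 7, 10] -> counters=[2,3,0,2,3,4,2,4,1,3,6]
Step 7: insert dc at [1, 3, 4, 6, 9] -> counters=[2,4,0,3,4,4,3,4,1,4,6]
Step 8: insert m at [0, 1, 2, 4, 9] -> counters=[3,5,1,3,5,4,3,4,1,5,6]
Step 9: insert lqh at [1, 2, 4, 6, 8] -> counters=[3,6,2,3,6,4,4,4,2,5,6]
Step 10: delete lqh at [1, 2, 4, 6, 8] -> counters=[3,5,1,3,5,4,3,4,1,5,6]
Step 11: insert xj at [1, 4, 5, 7, 10] -> counters=[3,6,1,3,6,5,3,5,1,5,7]
Step 12: delete q at [0, 5, 6, 7, 10] -> counters=[2,6,1,3,6,4,2,4,1,5,6]
Step 13: insert lqh at [1, 2, 4, 6, 8] -> counters=[2,7,2,3,7,4,3,4,2,5,6]
Step 14: delete m at [0, 1, 2, 4, 9] -> counters=[1,6,1,3,6,4,3,4,2,4,6]
Step 15: insert lqh at [1, 2, 4, 6, 8] -> counters=[1,7,2,3,7,4,4,4,3,4,6]
Step 16: insert vfx at [4, 5, 6, 7, 10] -> counters=[1,7,2,3,8,5,5,5,3,4,7]
Step 17: insert dc at [1, 3, 4, 6, 9] -> counters=[1,8,2,4,9,5,6,5,3,5,7]
Final counters=[1,8,2,4,9,5,6,5,3,5,7] -> counters[3]=4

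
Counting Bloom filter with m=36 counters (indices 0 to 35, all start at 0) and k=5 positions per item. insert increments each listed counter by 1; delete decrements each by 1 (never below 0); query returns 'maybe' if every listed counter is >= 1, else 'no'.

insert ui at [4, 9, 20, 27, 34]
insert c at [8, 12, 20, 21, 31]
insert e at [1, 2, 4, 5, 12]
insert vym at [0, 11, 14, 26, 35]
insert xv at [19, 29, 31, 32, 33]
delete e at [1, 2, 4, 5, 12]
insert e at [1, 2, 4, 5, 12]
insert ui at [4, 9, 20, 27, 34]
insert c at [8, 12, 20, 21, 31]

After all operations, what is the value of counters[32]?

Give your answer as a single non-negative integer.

Step 1: insert ui at [4, 9, 20, 27, 34] -> counters=[0,0,0,0,1,0,0,0,0,1,0,0,0,0,0,0,0,0,0,0,1,0,0,0,0,0,0,1,0,0,0,0,0,0,1,0]
Step 2: insert c at [8, 12, 20, 21, 31] -> counters=[0,0,0,0,1,0,0,0,1,1,0,0,1,0,0,0,0,0,0,0,2,1,0,0,0,0,0,1,0,0,0,1,0,0,1,0]
Step 3: insert e at [1, 2, 4, 5, 12] -> counters=[0,1,1,0,2,1,0,0,1,1,0,0,2,0,0,0,0,0,0,0,2,1,0,0,0,0,0,1,0,0,0,1,0,0,1,0]
Step 4: insert vym at [0, 11, 14, 26, 35] -> counters=[1,1,1,0,2,1,0,0,1,1,0,1,2,0,1,0,0,0,0,0,2,1,0,0,0,0,1,1,0,0,0,1,0,0,1,1]
Step 5: insert xv at [19, 29, 31, 32, 33] -> counters=[1,1,1,0,2,1,0,0,1,1,0,1,2,0,1,0,0,0,0,1,2,1,0,0,0,0,1,1,0,1,0,2,1,1,1,1]
Step 6: delete e at [1, 2, 4, 5, 12] -> counters=[1,0,0,0,1,0,0,0,1,1,0,1,1,0,1,0,0,0,0,1,2,1,0,0,0,0,1,1,0,1,0,2,1,1,1,1]
Step 7: insert e at [1, 2, 4, 5, 12] -> counters=[1,1,1,0,2,1,0,0,1,1,0,1,2,0,1,0,0,0,0,1,2,1,0,0,0,0,1,1,0,1,0,2,1,1,1,1]
Step 8: insert ui at [4, 9, 20, 27, 34] -> counters=[1,1,1,0,3,1,0,0,1,2,0,1,2,0,1,0,0,0,0,1,3,1,0,0,0,0,1,2,0,1,0,2,1,1,2,1]
Step 9: insert c at [8, 12, 20, 21, 31] -> counters=[1,1,1,0,3,1,0,0,2,2,0,1,3,0,1,0,0,0,0,1,4,2,0,0,0,0,1,2,0,1,0,3,1,1,2,1]
Final counters=[1,1,1,0,3,1,0,0,2,2,0,1,3,0,1,0,0,0,0,1,4,2,0,0,0,0,1,2,0,1,0,3,1,1,2,1] -> counters[32]=1

Answer: 1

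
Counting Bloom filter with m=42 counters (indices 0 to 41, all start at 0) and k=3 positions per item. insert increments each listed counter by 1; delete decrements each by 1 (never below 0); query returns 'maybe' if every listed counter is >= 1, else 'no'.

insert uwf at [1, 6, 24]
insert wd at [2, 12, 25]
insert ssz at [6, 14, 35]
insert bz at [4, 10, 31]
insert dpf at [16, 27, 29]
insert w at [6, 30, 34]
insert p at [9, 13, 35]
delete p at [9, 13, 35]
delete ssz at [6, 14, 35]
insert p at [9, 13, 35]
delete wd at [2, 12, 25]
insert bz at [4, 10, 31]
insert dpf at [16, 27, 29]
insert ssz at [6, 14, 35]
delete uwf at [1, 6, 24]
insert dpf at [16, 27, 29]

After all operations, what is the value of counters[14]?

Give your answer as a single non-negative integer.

Answer: 1

Derivation:
Step 1: insert uwf at [1, 6, 24] -> counters=[0,1,0,0,0,0,1,0,0,0,0,0,0,0,0,0,0,0,0,0,0,0,0,0,1,0,0,0,0,0,0,0,0,0,0,0,0,0,0,0,0,0]
Step 2: insert wd at [2, 12, 25] -> counters=[0,1,1,0,0,0,1,0,0,0,0,0,1,0,0,0,0,0,0,0,0,0,0,0,1,1,0,0,0,0,0,0,0,0,0,0,0,0,0,0,0,0]
Step 3: insert ssz at [6, 14, 35] -> counters=[0,1,1,0,0,0,2,0,0,0,0,0,1,0,1,0,0,0,0,0,0,0,0,0,1,1,0,0,0,0,0,0,0,0,0,1,0,0,0,0,0,0]
Step 4: insert bz at [4, 10, 31] -> counters=[0,1,1,0,1,0,2,0,0,0,1,0,1,0,1,0,0,0,0,0,0,0,0,0,1,1,0,0,0,0,0,1,0,0,0,1,0,0,0,0,0,0]
Step 5: insert dpf at [16, 27, 29] -> counters=[0,1,1,0,1,0,2,0,0,0,1,0,1,0,1,0,1,0,0,0,0,0,0,0,1,1,0,1,0,1,0,1,0,0,0,1,0,0,0,0,0,0]
Step 6: insert w at [6, 30, 34] -> counters=[0,1,1,0,1,0,3,0,0,0,1,0,1,0,1,0,1,0,0,0,0,0,0,0,1,1,0,1,0,1,1,1,0,0,1,1,0,0,0,0,0,0]
Step 7: insert p at [9, 13, 35] -> counters=[0,1,1,0,1,0,3,0,0,1,1,0,1,1,1,0,1,0,0,0,0,0,0,0,1,1,0,1,0,1,1,1,0,0,1,2,0,0,0,0,0,0]
Step 8: delete p at [9, 13, 35] -> counters=[0,1,1,0,1,0,3,0,0,0,1,0,1,0,1,0,1,0,0,0,0,0,0,0,1,1,0,1,0,1,1,1,0,0,1,1,0,0,0,0,0,0]
Step 9: delete ssz at [6, 14, 35] -> counters=[0,1,1,0,1,0,2,0,0,0,1,0,1,0,0,0,1,0,0,0,0,0,0,0,1,1,0,1,0,1,1,1,0,0,1,0,0,0,0,0,0,0]
Step 10: insert p at [9, 13, 35] -> counters=[0,1,1,0,1,0,2,0,0,1,1,0,1,1,0,0,1,0,0,0,0,0,0,0,1,1,0,1,0,1,1,1,0,0,1,1,0,0,0,0,0,0]
Step 11: delete wd at [2, 12, 25] -> counters=[0,1,0,0,1,0,2,0,0,1,1,0,0,1,0,0,1,0,0,0,0,0,0,0,1,0,0,1,0,1,1,1,0,0,1,1,0,0,0,0,0,0]
Step 12: insert bz at [4, 10, 31] -> counters=[0,1,0,0,2,0,2,0,0,1,2,0,0,1,0,0,1,0,0,0,0,0,0,0,1,0,0,1,0,1,1,2,0,0,1,1,0,0,0,0,0,0]
Step 13: insert dpf at [16, 27, 29] -> counters=[0,1,0,0,2,0,2,0,0,1,2,0,0,1,0,0,2,0,0,0,0,0,0,0,1,0,0,2,0,2,1,2,0,0,1,1,0,0,0,0,0,0]
Step 14: insert ssz at [6, 14, 35] -> counters=[0,1,0,0,2,0,3,0,0,1,2,0,0,1,1,0,2,0,0,0,0,0,0,0,1,0,0,2,0,2,1,2,0,0,1,2,0,0,0,0,0,0]
Step 15: delete uwf at [1, 6, 24] -> counters=[0,0,0,0,2,0,2,0,0,1,2,0,0,1,1,0,2,0,0,0,0,0,0,0,0,0,0,2,0,2,1,2,0,0,1,2,0,0,0,0,0,0]
Step 16: insert dpf at [16, 27, 29] -> counters=[0,0,0,0,2,0,2,0,0,1,2,0,0,1,1,0,3,0,0,0,0,0,0,0,0,0,0,3,0,3,1,2,0,0,1,2,0,0,0,0,0,0]
Final counters=[0,0,0,0,2,0,2,0,0,1,2,0,0,1,1,0,3,0,0,0,0,0,0,0,0,0,0,3,0,3,1,2,0,0,1,2,0,0,0,0,0,0] -> counters[14]=1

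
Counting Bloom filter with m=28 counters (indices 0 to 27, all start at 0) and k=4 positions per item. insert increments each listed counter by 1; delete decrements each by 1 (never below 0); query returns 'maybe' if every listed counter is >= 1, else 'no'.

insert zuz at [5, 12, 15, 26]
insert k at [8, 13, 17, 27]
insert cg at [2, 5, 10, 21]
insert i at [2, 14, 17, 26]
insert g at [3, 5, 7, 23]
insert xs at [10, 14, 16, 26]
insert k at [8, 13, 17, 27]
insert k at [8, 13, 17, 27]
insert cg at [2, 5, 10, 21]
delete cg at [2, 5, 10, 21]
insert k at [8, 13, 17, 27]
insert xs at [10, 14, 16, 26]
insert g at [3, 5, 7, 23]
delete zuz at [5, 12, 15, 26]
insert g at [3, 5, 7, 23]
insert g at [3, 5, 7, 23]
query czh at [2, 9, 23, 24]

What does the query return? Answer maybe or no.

Answer: no

Derivation:
Step 1: insert zuz at [5, 12, 15, 26] -> counters=[0,0,0,0,0,1,0,0,0,0,0,0,1,0,0,1,0,0,0,0,0,0,0,0,0,0,1,0]
Step 2: insert k at [8, 13, 17, 27] -> counters=[0,0,0,0,0,1,0,0,1,0,0,0,1,1,0,1,0,1,0,0,0,0,0,0,0,0,1,1]
Step 3: insert cg at [2, 5, 10, 21] -> counters=[0,0,1,0,0,2,0,0,1,0,1,0,1,1,0,1,0,1,0,0,0,1,0,0,0,0,1,1]
Step 4: insert i at [2, 14, 17, 26] -> counters=[0,0,2,0,0,2,0,0,1,0,1,0,1,1,1,1,0,2,0,0,0,1,0,0,0,0,2,1]
Step 5: insert g at [3, 5, 7, 23] -> counters=[0,0,2,1,0,3,0,1,1,0,1,0,1,1,1,1,0,2,0,0,0,1,0,1,0,0,2,1]
Step 6: insert xs at [10, 14, 16, 26] -> counters=[0,0,2,1,0,3,0,1,1,0,2,0,1,1,2,1,1,2,0,0,0,1,0,1,0,0,3,1]
Step 7: insert k at [8, 13, 17, 27] -> counters=[0,0,2,1,0,3,0,1,2,0,2,0,1,2,2,1,1,3,0,0,0,1,0,1,0,0,3,2]
Step 8: insert k at [8, 13, 17, 27] -> counters=[0,0,2,1,0,3,0,1,3,0,2,0,1,3,2,1,1,4,0,0,0,1,0,1,0,0,3,3]
Step 9: insert cg at [2, 5, 10, 21] -> counters=[0,0,3,1,0,4,0,1,3,0,3,0,1,3,2,1,1,4,0,0,0,2,0,1,0,0,3,3]
Step 10: delete cg at [2, 5, 10, 21] -> counters=[0,0,2,1,0,3,0,1,3,0,2,0,1,3,2,1,1,4,0,0,0,1,0,1,0,0,3,3]
Step 11: insert k at [8, 13, 17, 27] -> counters=[0,0,2,1,0,3,0,1,4,0,2,0,1,4,2,1,1,5,0,0,0,1,0,1,0,0,3,4]
Step 12: insert xs at [10, 14, 16, 26] -> counters=[0,0,2,1,0,3,0,1,4,0,3,0,1,4,3,1,2,5,0,0,0,1,0,1,0,0,4,4]
Step 13: insert g at [3, 5, 7, 23] -> counters=[0,0,2,2,0,4,0,2,4,0,3,0,1,4,3,1,2,5,0,0,0,1,0,2,0,0,4,4]
Step 14: delete zuz at [5, 12, 15, 26] -> counters=[0,0,2,2,0,3,0,2,4,0,3,0,0,4,3,0,2,5,0,0,0,1,0,2,0,0,3,4]
Step 15: insert g at [3, 5, 7, 23] -> counters=[0,0,2,3,0,4,0,3,4,0,3,0,0,4,3,0,2,5,0,0,0,1,0,3,0,0,3,4]
Step 16: insert g at [3, 5, 7, 23] -> counters=[0,0,2,4,0,5,0,4,4,0,3,0,0,4,3,0,2,5,0,0,0,1,0,4,0,0,3,4]
Query czh: check counters[2]=2 counters[9]=0 counters[23]=4 counters[24]=0 -> no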